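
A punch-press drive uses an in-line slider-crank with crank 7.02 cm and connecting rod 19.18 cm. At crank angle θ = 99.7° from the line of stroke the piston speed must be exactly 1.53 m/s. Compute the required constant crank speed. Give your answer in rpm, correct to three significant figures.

For an in-line slider-crank, |v_piston| = rω|sinθ|·[1 + r cosθ/√(L² − r² sin²θ)].
With r = 0.0702 m, L = 0.1918 m, θ = 99.7°: the bracketed kinematic factor |dx/dθ| = 0.064621 m.
ω = v/|dx/dθ| = 1.53/0.064621 = 23.677 rad/s.
N = 60ω/(2π) = 226.09 rpm.

226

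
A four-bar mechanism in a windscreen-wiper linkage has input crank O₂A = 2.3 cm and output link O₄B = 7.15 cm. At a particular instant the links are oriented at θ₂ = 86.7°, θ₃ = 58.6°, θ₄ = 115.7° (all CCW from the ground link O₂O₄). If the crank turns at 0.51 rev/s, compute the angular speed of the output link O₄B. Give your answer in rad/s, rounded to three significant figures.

ω₂ = 3.204 rad/s (from 0.51 rev/s).
Differentiating the loop-closure r₂e^{iθ₂}+r₃e^{iθ₃}=r₁+r₄e^{iθ₄} gives r₂ω₂e^{iθ₂}+r₃ω₃e^{iθ₃}=r₄ω₄e^{iθ₄}.
Eliminating the other unknown: ω₄ = r₂ω₂ sin(θ₂−θ₃) / [r₄ sin(θ₄−θ₃)].
Numerator sine = +0.47101; denominator sine = +0.83962.
Result = 0.023·3.204·(+0.47101) / (0.0715·(+0.83962)) = +0.57826 rad/s; magnitude 0.57826 rad/s.

0.578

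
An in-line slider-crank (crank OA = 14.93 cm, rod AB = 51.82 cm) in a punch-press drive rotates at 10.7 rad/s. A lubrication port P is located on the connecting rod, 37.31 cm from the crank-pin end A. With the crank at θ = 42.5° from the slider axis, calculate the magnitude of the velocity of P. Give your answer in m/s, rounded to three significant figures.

1.29

ω = 10.7 rad/s.  Crank-pin speed |V_A| = rω = 1.5975 m/s, perpendicular to OA.
Rod angle: sinφ = −(r/L) sinθ ⇒ φ = -11.224°; ω_rod = −rω cosθ/√(L²−r²sin²θ) = -2.3172 rad/s.
V_P = V_A + ω_rod × AP, with AP = 0.3731 m along the rod.
Components: V_Px = −rω sinθ − a·ω_rod·sinφ = -1.2475 m/s;  V_Py = rω cosθ + a·ω_rod·cosφ = +0.3298 m/s.
|V_P| = √(V_Px² + V_Py²) = 1.2904 m/s.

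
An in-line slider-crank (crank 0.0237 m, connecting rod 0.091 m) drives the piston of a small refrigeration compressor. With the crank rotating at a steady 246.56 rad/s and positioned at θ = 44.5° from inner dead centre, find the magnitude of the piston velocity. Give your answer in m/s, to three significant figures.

ω = 246.6 rad/s
For an in-line slider-crank, x = r cosθ + √(L² − r² sin²θ), so v = −rω sinθ·[1 + r cosθ/√(L² − r² sin²θ)].
With r = 0.0237 m, L = 0.091 m, θ = 44.5°: √(L² − r² sin²θ) = 0.089471 m.
v = −0.0237·246.6·0.70091·[1 + 0.0237·0.71325/0.089471] = -4.8696 m/s.
|v| = 4.8696 m/s.

4.87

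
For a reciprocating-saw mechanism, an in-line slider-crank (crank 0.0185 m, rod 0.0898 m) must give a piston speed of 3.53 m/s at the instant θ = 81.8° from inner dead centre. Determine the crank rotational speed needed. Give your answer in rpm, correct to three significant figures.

For an in-line slider-crank, |v_piston| = rω|sinθ|·[1 + r cosθ/√(L² − r² sin²θ)].
With r = 0.0185 m, L = 0.0898 m, θ = 81.8°: the bracketed kinematic factor |dx/dθ| = 0.01886 m.
ω = v/|dx/dθ| = 3.53/0.01886 = 187.16 rad/s.
N = 60ω/(2π) = 1787.3 rpm.

1790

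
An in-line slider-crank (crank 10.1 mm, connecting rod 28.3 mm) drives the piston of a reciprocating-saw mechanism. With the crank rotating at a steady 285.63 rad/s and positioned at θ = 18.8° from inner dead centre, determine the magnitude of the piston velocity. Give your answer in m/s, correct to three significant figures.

1.25

ω = 285.6 rad/s
For an in-line slider-crank, x = r cosθ + √(L² − r² sin²θ), so v = −rω sinθ·[1 + r cosθ/√(L² − r² sin²θ)].
With r = 0.0101 m, L = 0.0283 m, θ = 18.8°: √(L² − r² sin²θ) = 0.028112 m.
v = −0.0101·285.6·0.32227·[1 + 0.0101·0.94665/0.028112] = -1.2459 m/s.
|v| = 1.2459 m/s.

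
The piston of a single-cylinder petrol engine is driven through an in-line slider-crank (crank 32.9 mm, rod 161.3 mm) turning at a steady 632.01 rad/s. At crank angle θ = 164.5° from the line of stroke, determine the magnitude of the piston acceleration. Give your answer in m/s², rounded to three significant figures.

10400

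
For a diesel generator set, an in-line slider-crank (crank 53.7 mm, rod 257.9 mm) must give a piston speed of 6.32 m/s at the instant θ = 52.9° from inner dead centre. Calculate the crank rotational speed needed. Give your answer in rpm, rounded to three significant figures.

1250

For an in-line slider-crank, |v_piston| = rω|sinθ|·[1 + r cosθ/√(L² − r² sin²θ)].
With r = 0.0537 m, L = 0.2579 m, θ = 52.9°: the bracketed kinematic factor |dx/dθ| = 0.048285 m.
ω = v/|dx/dθ| = 6.32/0.048285 = 130.89 rad/s.
N = 60ω/(2π) = 1249.9 rpm.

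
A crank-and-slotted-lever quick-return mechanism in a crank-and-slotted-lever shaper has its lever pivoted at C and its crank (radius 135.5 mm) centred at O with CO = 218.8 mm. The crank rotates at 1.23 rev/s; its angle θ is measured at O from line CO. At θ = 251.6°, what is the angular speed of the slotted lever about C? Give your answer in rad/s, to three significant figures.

ω = 7.728 rad/s (from 1.23 rev/s).
Crank pin A relative to C: A = (d + r cosθ, r sinθ); lever angle φ = atan2(r sinθ, d + r cosθ).
Differentiating tanφ: φ̇ = rω(d cosθ + r)/(d² + r² + 2dr cosθ).
d² + r² + 2dr cosθ = |CA|² = 0.0475173 m²;  d cosθ + r = +0.066436 m.
|ω_lever| = |0.1355·7.728·+0.066436| / 0.0475173 = 1.4641 rad/s.

1.46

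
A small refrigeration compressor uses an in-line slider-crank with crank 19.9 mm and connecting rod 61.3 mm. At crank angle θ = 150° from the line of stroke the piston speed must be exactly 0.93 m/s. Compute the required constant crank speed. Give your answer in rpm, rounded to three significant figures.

For an in-line slider-crank, |v_piston| = rω|sinθ|·[1 + r cosθ/√(L² − r² sin²θ)].
With r = 0.0199 m, L = 0.0613 m, θ = 150°: the bracketed kinematic factor |dx/dθ| = 0.0071151 m.
ω = v/|dx/dθ| = 0.93/0.0071151 = 130.71 rad/s.
N = 60ω/(2π) = 1248.2 rpm.

1250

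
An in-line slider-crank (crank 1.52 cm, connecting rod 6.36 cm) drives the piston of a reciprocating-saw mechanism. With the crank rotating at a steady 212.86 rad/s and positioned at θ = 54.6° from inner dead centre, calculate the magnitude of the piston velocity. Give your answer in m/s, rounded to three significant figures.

3.01

ω = 212.9 rad/s
For an in-line slider-crank, x = r cosθ + √(L² − r² sin²θ), so v = −rω sinθ·[1 + r cosθ/√(L² − r² sin²θ)].
With r = 0.0152 m, L = 0.0636 m, θ = 54.6°: √(L² − r² sin²θ) = 0.062381 m.
v = −0.0152·212.9·0.81513·[1 + 0.0152·0.57928/0.062381] = -3.0096 m/s.
|v| = 3.0096 m/s.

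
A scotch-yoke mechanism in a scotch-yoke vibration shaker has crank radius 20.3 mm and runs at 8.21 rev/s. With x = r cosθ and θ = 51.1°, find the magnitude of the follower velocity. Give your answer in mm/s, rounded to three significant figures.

815

ω = 51.58 rad/s (from 8.21 rev/s).
x = r cosθ ⇒ ẋ = −rω sinθ.
|v| = rω|sinθ| = 0.0203·51.58·|sin 51.1°| = 0.81496 m/s = 814.96 mm/s.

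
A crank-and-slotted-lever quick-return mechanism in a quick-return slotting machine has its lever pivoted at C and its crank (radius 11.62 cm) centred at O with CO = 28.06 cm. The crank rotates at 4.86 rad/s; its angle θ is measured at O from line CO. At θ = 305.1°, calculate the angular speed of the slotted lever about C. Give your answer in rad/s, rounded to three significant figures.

1.21

ω = 4.86 rad/s
Crank pin A relative to C: A = (d + r cosθ, r sinθ); lever angle φ = atan2(r sinθ, d + r cosθ).
Differentiating tanφ: φ̇ = rω(d cosθ + r)/(d² + r² + 2dr cosθ).
d² + r² + 2dr cosθ = |CA|² = 0.129736 m²;  d cosθ + r = +0.27755 m.
|ω_lever| = |0.1162·4.86·+0.27755| / 0.129736 = 1.2081 rad/s.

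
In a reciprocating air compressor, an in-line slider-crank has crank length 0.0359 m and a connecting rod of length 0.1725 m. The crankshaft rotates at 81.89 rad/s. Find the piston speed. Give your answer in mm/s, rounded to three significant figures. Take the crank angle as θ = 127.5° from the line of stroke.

ω = 81.89 rad/s
For an in-line slider-crank, x = r cosθ + √(L² − r² sin²θ), so v = −rω sinθ·[1 + r cosθ/√(L² − r² sin²θ)].
With r = 0.0359 m, L = 0.1725 m, θ = 127.5°: √(L² − r² sin²θ) = 0.17013 m.
v = −0.0359·81.89·0.79335·[1 + 0.0359·-0.60876/0.17013] = -2.0327 m/s.
|v| = 2.0327 m/s = 2032.7 mm/s.

2030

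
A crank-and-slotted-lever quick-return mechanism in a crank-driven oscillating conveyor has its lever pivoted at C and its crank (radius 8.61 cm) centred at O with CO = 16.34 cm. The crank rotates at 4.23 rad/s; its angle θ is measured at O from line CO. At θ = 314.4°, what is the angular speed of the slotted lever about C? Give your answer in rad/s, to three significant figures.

1.36

ω = 4.23 rad/s
Crank pin A relative to C: A = (d + r cosθ, r sinθ); lever angle φ = atan2(r sinθ, d + r cosθ).
Differentiating tanφ: φ̇ = rω(d cosθ + r)/(d² + r² + 2dr cosθ).
d² + r² + 2dr cosθ = |CA|² = 0.0537995 m²;  d cosθ + r = +0.20042 m.
|ω_lever| = |0.0861·4.23·+0.20042| / 0.0537995 = 1.3568 rad/s.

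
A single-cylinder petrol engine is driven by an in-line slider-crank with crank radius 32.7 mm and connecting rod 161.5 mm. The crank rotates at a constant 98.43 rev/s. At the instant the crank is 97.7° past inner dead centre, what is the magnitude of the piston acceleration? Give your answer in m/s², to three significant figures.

ω = 2π·98.4 = 618.5 rad/s
x(θ) = r cosθ + √(L² − r² sin²θ); with ω constant, a = ω²·d²x/dθ².
d²x/dθ² = −r cosθ − r²(cos2θ)/√u − r⁴ sin²2θ/(4u^{3/2}),  u = L² − r² sin²θ = 0.0250322 m².
Substituting r = 0.0327 m, L = 0.1615 m, θ = 97.7°: d²x/dθ² = +0.010892 m.
a = ω²·d²x/dθ² = (618.5)²·(+0.010892) = +4166 m/s²;  |a| = 4166 m/s².

4170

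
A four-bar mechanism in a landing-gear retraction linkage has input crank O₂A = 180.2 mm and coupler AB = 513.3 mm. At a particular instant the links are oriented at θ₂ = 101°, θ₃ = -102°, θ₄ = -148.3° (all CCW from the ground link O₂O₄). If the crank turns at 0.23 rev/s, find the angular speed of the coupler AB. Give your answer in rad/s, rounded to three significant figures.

ω₂ = 1.445 rad/s (from 0.23 rev/s).
Differentiating the loop-closure r₂e^{iθ₂}+r₃e^{iθ₃}=r₁+r₄e^{iθ₄} gives r₂ω₂e^{iθ₂}+r₃ω₃e^{iθ₃}=r₄ω₄e^{iθ₄}.
Eliminating the other unknown: ω₃ = r₂ω₂ sin(θ₄−θ₂) / [r₃ sin(θ₃−θ₄)].
Numerator sine = +0.93544; denominator sine = +0.72297.
Result = 0.1802·1.445·(+0.93544) / (0.5133·(+0.72297)) = +0.65643 rad/s; magnitude 0.65643 rad/s.

0.656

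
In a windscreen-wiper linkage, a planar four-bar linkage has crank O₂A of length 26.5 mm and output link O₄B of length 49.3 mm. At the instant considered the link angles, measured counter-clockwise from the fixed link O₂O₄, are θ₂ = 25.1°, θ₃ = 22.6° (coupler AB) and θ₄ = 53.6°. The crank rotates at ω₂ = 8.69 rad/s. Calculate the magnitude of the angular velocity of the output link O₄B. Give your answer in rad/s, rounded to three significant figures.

ω₂ = 8.69 rad/s
Differentiating the loop-closure r₂e^{iθ₂}+r₃e^{iθ₃}=r₁+r₄e^{iθ₄} gives r₂ω₂e^{iθ₂}+r₃ω₃e^{iθ₃}=r₄ω₄e^{iθ₄}.
Eliminating the other unknown: ω₄ = r₂ω₂ sin(θ₂−θ₃) / [r₄ sin(θ₄−θ₃)].
Numerator sine = +0.04362; denominator sine = +0.51504.
Result = 0.0265·8.69·(+0.04362) / (0.0493·(+0.51504)) = +0.3956 rad/s; magnitude 0.3956 rad/s.

0.396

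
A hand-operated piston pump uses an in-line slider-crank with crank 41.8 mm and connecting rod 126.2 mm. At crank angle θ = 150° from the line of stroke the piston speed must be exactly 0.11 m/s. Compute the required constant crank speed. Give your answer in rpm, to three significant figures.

70.9

For an in-line slider-crank, |v_piston| = rω|sinθ|·[1 + r cosθ/√(L² − r² sin²θ)].
With r = 0.0418 m, L = 0.1262 m, θ = 150°: the bracketed kinematic factor |dx/dθ| = 0.014821 m.
ω = v/|dx/dθ| = 0.11/0.014821 = 7.4219 rad/s.
N = 60ω/(2π) = 70.874 rpm.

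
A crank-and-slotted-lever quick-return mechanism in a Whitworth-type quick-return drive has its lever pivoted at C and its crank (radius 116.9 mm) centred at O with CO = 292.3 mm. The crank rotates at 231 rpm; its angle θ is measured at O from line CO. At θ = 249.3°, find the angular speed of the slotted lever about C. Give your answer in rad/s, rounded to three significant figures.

ω = 24.19 rad/s (from 231 rpm).
Crank pin A relative to C: A = (d + r cosθ, r sinθ); lever angle φ = atan2(r sinθ, d + r cosθ).
Differentiating tanφ: φ̇ = rω(d cosθ + r)/(d² + r² + 2dr cosθ).
d² + r² + 2dr cosθ = |CA|² = 0.0749485 m²;  d cosθ + r = +0.013579 m.
|ω_lever| = |0.1169·24.19·+0.013579| / 0.0749485 = 0.51235 rad/s.

0.512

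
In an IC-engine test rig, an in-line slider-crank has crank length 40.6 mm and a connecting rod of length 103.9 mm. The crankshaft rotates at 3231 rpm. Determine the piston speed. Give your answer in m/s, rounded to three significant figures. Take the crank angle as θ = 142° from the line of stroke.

ω = 2π·3231/60 = 338.3 rad/s
For an in-line slider-crank, x = r cosθ + √(L² − r² sin²θ), so v = −rω sinθ·[1 + r cosθ/√(L² − r² sin²θ)].
With r = 0.0406 m, L = 0.1039 m, θ = 142°: √(L² − r² sin²θ) = 0.10085 m.
v = −0.0406·338.3·0.61566·[1 + 0.0406·-0.78801/0.10085] = -5.7743 m/s.
|v| = 5.7743 m/s.

5.77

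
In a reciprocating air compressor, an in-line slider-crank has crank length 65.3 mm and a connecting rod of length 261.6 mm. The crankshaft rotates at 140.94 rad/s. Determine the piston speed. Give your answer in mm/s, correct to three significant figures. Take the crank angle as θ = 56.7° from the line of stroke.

8770

ω = 140.9 rad/s
For an in-line slider-crank, x = r cosθ + √(L² − r² sin²θ), so v = −rω sinθ·[1 + r cosθ/√(L² − r² sin²θ)].
With r = 0.0653 m, L = 0.2616 m, θ = 56.7°: √(L² − r² sin²θ) = 0.25584 m.
v = −0.0653·140.9·0.83581·[1 + 0.0653·0.54902/0.25584] = -8.7702 m/s.
|v| = 8.7702 m/s = 8770.2 mm/s.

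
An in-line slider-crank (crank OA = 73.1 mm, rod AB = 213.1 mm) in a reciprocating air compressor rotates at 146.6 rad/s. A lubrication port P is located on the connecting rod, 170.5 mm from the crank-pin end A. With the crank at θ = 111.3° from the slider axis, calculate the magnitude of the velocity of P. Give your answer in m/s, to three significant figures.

ω = 146.6 rad/s.  Crank-pin speed |V_A| = rω = 10.716 m/s, perpendicular to OA.
Rod angle: sinφ = −(r/L) sinθ ⇒ φ = -18.639°; ω_rod = −rω cosθ/√(L²−r²sin²θ) = +19.278 rad/s.
V_P = V_A + ω_rod × AP, with AP = 0.1705 m along the rod.
Components: V_Px = −rω sinθ − a·ω_rod·sinφ = -8.9339 m/s;  V_Py = rω cosθ + a·ω_rod·cosφ = -0.77819 m/s.
|V_P| = √(V_Px² + V_Py²) = 8.9677 m/s.

8.97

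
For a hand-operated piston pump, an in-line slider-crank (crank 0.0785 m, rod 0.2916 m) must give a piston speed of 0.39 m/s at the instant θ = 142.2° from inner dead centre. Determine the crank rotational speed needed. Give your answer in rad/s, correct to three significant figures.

For an in-line slider-crank, |v_piston| = rω|sinθ|·[1 + r cosθ/√(L² − r² sin²θ)].
With r = 0.0785 m, L = 0.2916 m, θ = 142.2°: the bracketed kinematic factor |dx/dθ| = 0.037737 m.
ω = v/|dx/dθ| = 0.39/0.037737 = 10.335 rad/s.

10.3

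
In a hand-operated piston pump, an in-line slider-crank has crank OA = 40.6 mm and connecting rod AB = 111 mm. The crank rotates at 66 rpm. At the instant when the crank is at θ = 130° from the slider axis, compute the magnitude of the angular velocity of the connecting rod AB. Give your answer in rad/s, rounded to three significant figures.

1.69

ω = 6.912 rad/s (converted from 66 rpm).
The rod makes angle φ with the slider axis where L sinφ = r sinθ; differentiating, L cosφ·φ̇ = r ω cosθ.
L cosφ = √(L² − r² sin²θ) = 0.10655 m.
|ω_rod| = r ω |cosθ| / √(L² − r² sin²θ) = 0.0406·6.912·0.64279/0.10655 = 1.6928 rad/s.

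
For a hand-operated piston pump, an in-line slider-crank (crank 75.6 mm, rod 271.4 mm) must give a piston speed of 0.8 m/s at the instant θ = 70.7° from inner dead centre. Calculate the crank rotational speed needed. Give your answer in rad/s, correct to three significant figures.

For an in-line slider-crank, |v_piston| = rω|sinθ|·[1 + r cosθ/√(L² − r² sin²θ)].
With r = 0.0756 m, L = 0.2714 m, θ = 70.7°: the bracketed kinematic factor |dx/dθ| = 0.07816 m.
ω = v/|dx/dθ| = 0.8/0.07816 = 10.235 rad/s.

10.2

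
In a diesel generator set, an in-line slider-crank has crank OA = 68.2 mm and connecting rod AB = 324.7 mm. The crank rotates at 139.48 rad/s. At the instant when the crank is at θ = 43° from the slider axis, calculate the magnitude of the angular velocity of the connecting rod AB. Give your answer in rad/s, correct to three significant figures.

ω = 139.5 rad/s
The rod makes angle φ with the slider axis where L sinφ = r sinθ; differentiating, L cosφ·φ̇ = r ω cosθ.
L cosφ = √(L² − r² sin²θ) = 0.32135 m.
|ω_rod| = r ω |cosθ| / √(L² − r² sin²θ) = 0.0682·139.5·0.73135/0.32135 = 21.649 rad/s.

21.6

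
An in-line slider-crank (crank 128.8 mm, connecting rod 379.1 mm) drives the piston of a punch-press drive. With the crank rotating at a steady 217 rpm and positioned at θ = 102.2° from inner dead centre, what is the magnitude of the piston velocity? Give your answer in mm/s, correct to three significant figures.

ω = 2π·217/60 = 22.72 rad/s
For an in-line slider-crank, x = r cosθ + √(L² − r² sin²θ), so v = −rω sinθ·[1 + r cosθ/√(L² − r² sin²θ)].
With r = 0.1288 m, L = 0.3791 m, θ = 102.2°: √(L² − r² sin²θ) = 0.35759 m.
v = −0.1288·22.72·0.97742·[1 + 0.1288·-0.21132/0.35759] = -2.643 m/s.
|v| = 2.643 m/s = 2643 mm/s.

2640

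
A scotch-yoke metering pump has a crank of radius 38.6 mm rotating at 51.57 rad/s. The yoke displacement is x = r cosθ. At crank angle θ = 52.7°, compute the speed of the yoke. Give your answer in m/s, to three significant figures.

ω = 51.57 rad/s
x = r cosθ ⇒ ẋ = −rω sinθ.
|v| = rω|sinθ| = 0.0386·51.57·|sin 52.7°| = 1.5835 m/s.

1.58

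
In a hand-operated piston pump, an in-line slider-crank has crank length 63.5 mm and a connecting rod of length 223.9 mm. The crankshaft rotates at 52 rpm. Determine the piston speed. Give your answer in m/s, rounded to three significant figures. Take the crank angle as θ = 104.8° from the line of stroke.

ω = 2π·52/60 = 5.445 rad/s
For an in-line slider-crank, x = r cosθ + √(L² − r² sin²θ), so v = −rω sinθ·[1 + r cosθ/√(L² − r² sin²θ)].
With r = 0.0635 m, L = 0.2239 m, θ = 104.8°: √(L² − r² sin²θ) = 0.21532 m.
v = −0.0635·5.445·0.96682·[1 + 0.0635·-0.25545/0.21532] = -0.30913 m/s.
|v| = 0.30913 m/s.

0.309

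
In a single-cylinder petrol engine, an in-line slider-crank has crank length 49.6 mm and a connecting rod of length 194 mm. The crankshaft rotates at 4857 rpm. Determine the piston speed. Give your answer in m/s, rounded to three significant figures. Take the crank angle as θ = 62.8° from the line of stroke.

25.1

ω = 2π·4857/60 = 508.6 rad/s
For an in-line slider-crank, x = r cosθ + √(L² − r² sin²θ), so v = −rω sinθ·[1 + r cosθ/√(L² − r² sin²θ)].
With r = 0.0496 m, L = 0.194 m, θ = 62.8°: √(L² − r² sin²θ) = 0.18892 m.
v = −0.0496·508.6·0.88942·[1 + 0.0496·0.45710/0.18892] = -25.131 m/s.
|v| = 25.131 m/s.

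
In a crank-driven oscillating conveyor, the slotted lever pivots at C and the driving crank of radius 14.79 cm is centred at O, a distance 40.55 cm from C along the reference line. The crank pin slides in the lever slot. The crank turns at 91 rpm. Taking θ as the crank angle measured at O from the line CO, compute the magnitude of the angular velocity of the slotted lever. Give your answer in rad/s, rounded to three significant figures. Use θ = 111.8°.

ω = 9.529 rad/s (from 91 rpm).
Crank pin A relative to C: A = (d + r cosθ, r sinθ); lever angle φ = atan2(r sinθ, d + r cosθ).
Differentiating tanφ: φ̇ = rω(d cosθ + r)/(d² + r² + 2dr cosθ).
d² + r² + 2dr cosθ = |CA|² = 0.14176 m²;  d cosθ + r = -0.0026897 m.
|ω_lever| = |0.1479·9.529·-0.0026897| / 0.14176 = 0.026741 rad/s.

0.0267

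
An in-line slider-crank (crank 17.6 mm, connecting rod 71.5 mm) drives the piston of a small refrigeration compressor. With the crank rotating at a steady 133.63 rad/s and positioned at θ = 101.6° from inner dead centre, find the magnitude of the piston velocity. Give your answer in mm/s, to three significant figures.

2190

ω = 133.6 rad/s
For an in-line slider-crank, x = r cosθ + √(L² − r² sin²θ), so v = −rω sinθ·[1 + r cosθ/√(L² − r² sin²θ)].
With r = 0.0176 m, L = 0.0715 m, θ = 101.6°: √(L² − r² sin²θ) = 0.06939 m.
v = −0.0176·133.6·0.97958·[1 + 0.0176·-0.20108/0.06939] = -2.1864 m/s.
|v| = 2.1864 m/s = 2186.4 mm/s.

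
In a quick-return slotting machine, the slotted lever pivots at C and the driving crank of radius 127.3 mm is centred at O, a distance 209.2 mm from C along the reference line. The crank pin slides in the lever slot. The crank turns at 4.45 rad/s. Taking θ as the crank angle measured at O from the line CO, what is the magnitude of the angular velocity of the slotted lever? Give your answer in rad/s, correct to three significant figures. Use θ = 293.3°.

1.47

ω = 4.45 rad/s
Crank pin A relative to C: A = (d + r cosθ, r sinθ); lever angle φ = atan2(r sinθ, d + r cosθ).
Differentiating tanφ: φ̇ = rω(d cosθ + r)/(d² + r² + 2dr cosθ).
d² + r² + 2dr cosθ = |CA|² = 0.0810376 m²;  d cosθ + r = +0.21005 m.
|ω_lever| = |0.1273·4.45·+0.21005| / 0.0810376 = 1.4683 rad/s.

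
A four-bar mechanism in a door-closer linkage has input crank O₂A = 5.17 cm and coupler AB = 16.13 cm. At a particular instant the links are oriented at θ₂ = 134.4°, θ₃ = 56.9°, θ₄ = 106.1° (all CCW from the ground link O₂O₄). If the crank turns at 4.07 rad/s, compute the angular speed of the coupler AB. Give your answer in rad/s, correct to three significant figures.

ω₂ = 4.07 rad/s
Differentiating the loop-closure r₂e^{iθ₂}+r₃e^{iθ₃}=r₁+r₄e^{iθ₄} gives r₂ω₂e^{iθ₂}+r₃ω₃e^{iθ₃}=r₄ω₄e^{iθ₄}.
Eliminating the other unknown: ω₃ = r₂ω₂ sin(θ₄−θ₂) / [r₃ sin(θ₃−θ₄)].
Numerator sine = -0.47409; denominator sine = -0.75700.
Result = 0.0517·4.07·(-0.47409) / (0.1613·(-0.75700)) = +0.81699 rad/s; magnitude 0.81699 rad/s.

0.817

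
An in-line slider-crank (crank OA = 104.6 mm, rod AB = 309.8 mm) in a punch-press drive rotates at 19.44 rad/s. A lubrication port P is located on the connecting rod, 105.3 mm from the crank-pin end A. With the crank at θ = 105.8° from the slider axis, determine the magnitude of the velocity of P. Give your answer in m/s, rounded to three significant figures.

1.93

ω = 19.44 rad/s.  Crank-pin speed |V_A| = rω = 2.0334 m/s, perpendicular to OA.
Rod angle: sinφ = −(r/L) sinθ ⇒ φ = -18.958°; ω_rod = −rω cosθ/√(L²−r²sin²θ) = +1.8897 rad/s.
V_P = V_A + ω_rod × AP, with AP = 0.1053 m along the rod.
Components: V_Px = −rω sinθ − a·ω_rod·sinφ = -1.892 m/s;  V_Py = rω cosθ + a·ω_rod·cosφ = -0.36547 m/s.
|V_P| = √(V_Px² + V_Py²) = 1.9269 m/s.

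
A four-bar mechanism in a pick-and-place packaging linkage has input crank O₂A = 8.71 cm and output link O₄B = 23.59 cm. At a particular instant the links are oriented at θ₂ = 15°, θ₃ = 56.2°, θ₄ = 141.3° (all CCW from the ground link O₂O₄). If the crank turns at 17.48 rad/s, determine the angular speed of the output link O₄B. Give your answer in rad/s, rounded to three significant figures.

ω₂ = 17.48 rad/s
Differentiating the loop-closure r₂e^{iθ₂}+r₃e^{iθ₃}=r₁+r₄e^{iθ₄} gives r₂ω₂e^{iθ₂}+r₃ω₃e^{iθ₃}=r₄ω₄e^{iθ₄}.
Eliminating the other unknown: ω₄ = r₂ω₂ sin(θ₂−θ₃) / [r₄ sin(θ₄−θ₃)].
Numerator sine = -0.65869; denominator sine = +0.99635.
Result = 0.0871·17.48·(-0.65869) / (0.2359·(+0.99635)) = -4.2668 rad/s; magnitude 4.2668 rad/s.

4.27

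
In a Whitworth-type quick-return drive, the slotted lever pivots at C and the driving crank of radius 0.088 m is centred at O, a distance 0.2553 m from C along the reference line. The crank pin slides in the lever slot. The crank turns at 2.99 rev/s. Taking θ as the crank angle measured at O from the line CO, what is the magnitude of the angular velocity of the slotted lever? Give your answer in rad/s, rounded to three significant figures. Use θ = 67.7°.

3.40

ω = 18.79 rad/s (from 2.99 rev/s).
Crank pin A relative to C: A = (d + r cosθ, r sinθ); lever angle φ = atan2(r sinθ, d + r cosθ).
Differentiating tanφ: φ̇ = rω(d cosθ + r)/(d² + r² + 2dr cosθ).
d² + r² + 2dr cosθ = |CA|² = 0.0899721 m²;  d cosθ + r = +0.18488 m.
|ω_lever| = |0.088·18.79·+0.18488| / 0.0899721 = 3.3971 rad/s.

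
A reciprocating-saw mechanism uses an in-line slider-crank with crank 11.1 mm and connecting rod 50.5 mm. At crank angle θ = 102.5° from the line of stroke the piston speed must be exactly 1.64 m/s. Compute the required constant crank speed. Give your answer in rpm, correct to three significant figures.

1520

For an in-line slider-crank, |v_piston| = rω|sinθ|·[1 + r cosθ/√(L² − r² sin²θ)].
With r = 0.0111 m, L = 0.0505 m, θ = 102.5°: the bracketed kinematic factor |dx/dθ| = 0.010309 m.
ω = v/|dx/dθ| = 1.64/0.010309 = 159.08 rad/s.
N = 60ω/(2π) = 1519.1 rpm.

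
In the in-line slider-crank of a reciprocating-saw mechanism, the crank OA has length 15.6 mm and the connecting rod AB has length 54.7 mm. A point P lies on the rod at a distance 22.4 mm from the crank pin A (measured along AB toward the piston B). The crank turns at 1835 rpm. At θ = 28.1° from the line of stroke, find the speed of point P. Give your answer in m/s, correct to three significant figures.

2.21

ω = 192.2 rad/s.  Crank-pin speed |V_A| = rω = 2.9977 m/s, perpendicular to OA.
Rod angle: sinφ = −(r/L) sinθ ⇒ φ = -7.720°; ω_rod = −rω cosθ/√(L²−r²sin²θ) = -48.785 rad/s.
V_P = V_A + ω_rod × AP, with AP = 0.0224 m along the rod.
Components: V_Px = −rω sinθ − a·ω_rod·sinφ = -1.5587 m/s;  V_Py = rω cosθ + a·ω_rod·cosφ = +1.5615 m/s.
|V_P| = √(V_Px² + V_Py²) = 2.2063 m/s.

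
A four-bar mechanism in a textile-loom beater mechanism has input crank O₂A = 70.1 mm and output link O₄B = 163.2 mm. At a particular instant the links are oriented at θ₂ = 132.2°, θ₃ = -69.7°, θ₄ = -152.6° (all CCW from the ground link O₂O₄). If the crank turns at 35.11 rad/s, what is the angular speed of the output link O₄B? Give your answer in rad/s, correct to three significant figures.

ω₂ = 35.11 rad/s
Differentiating the loop-closure r₂e^{iθ₂}+r₃e^{iθ₃}=r₁+r₄e^{iθ₄} gives r₂ω₂e^{iθ₂}+r₃ω₃e^{iθ₃}=r₄ω₄e^{iθ₄}.
Eliminating the other unknown: ω₄ = r₂ω₂ sin(θ₂−θ₃) / [r₄ sin(θ₄−θ₃)].
Numerator sine = -0.37299; denominator sine = -0.99233.
Result = 0.0701·35.11·(-0.37299) / (0.1632·(-0.99233)) = +5.6685 rad/s; magnitude 5.6685 rad/s.

5.67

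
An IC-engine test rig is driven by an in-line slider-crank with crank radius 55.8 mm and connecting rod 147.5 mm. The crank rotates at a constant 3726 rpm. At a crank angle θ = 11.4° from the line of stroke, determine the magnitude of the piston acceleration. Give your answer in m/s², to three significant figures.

11300

ω = 2π·3726/60 = 390.2 rad/s
x(θ) = r cosθ + √(L² − r² sin²θ); with ω constant, a = ω²·d²x/dθ².
d²x/dθ² = −r cosθ − r²(cos2θ)/√u − r⁴ sin²2θ/(4u^{3/2}),  u = L² − r² sin²θ = 0.0216346 m².
Substituting r = 0.0558 m, L = 0.1475 m, θ = 11.4°: d²x/dθ² = -0.074328 m.
a = ω²·d²x/dθ² = (390.2)²·(-0.074328) = -11316 m/s²;  |a| = 11316 m/s².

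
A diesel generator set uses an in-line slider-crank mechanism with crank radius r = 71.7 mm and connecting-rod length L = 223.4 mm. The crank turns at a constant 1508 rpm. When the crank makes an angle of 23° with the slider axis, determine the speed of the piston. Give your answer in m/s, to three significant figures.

5.74

ω = 2π·1508/60 = 157.9 rad/s
For an in-line slider-crank, x = r cosθ + √(L² − r² sin²θ), so v = −rω sinθ·[1 + r cosθ/√(L² − r² sin²θ)].
With r = 0.0717 m, L = 0.2234 m, θ = 23°: √(L² − r² sin²θ) = 0.22164 m.
v = −0.0717·157.9·0.39073·[1 + 0.0717·0.92050/0.22164] = -5.7416 m/s.
|v| = 5.7416 m/s.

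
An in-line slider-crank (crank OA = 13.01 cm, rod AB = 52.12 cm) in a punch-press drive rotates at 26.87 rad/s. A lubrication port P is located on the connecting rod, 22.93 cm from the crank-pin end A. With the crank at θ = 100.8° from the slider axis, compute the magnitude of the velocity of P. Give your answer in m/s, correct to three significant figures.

3.38

ω = 26.87 rad/s.  Crank-pin speed |V_A| = rω = 3.4958 m/s, perpendicular to OA.
Rod angle: sinφ = −(r/L) sinθ ⇒ φ = -14.193°; ω_rod = −rω cosθ/√(L²−r²sin²θ) = +1.2964 rad/s.
V_P = V_A + ω_rod × AP, with AP = 0.2293 m along the rod.
Components: V_Px = −rω sinθ − a·ω_rod·sinφ = -3.361 m/s;  V_Py = rω cosθ + a·ω_rod·cosφ = -0.36686 m/s.
|V_P| = √(V_Px² + V_Py²) = 3.3809 m/s.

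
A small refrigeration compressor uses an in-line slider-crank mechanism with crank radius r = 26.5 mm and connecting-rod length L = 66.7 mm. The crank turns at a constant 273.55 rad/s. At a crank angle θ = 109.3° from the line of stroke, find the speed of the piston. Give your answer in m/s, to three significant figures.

ω = 273.6 rad/s
For an in-line slider-crank, x = r cosθ + √(L² − r² sin²θ), so v = −rω sinθ·[1 + r cosθ/√(L² − r² sin²θ)].
With r = 0.0265 m, L = 0.0667 m, θ = 109.3°: √(L² − r² sin²θ) = 0.061833 m.
v = −0.0265·273.6·0.94380·[1 + 0.0265·-0.33051/0.061833] = -5.8726 m/s.
|v| = 5.8726 m/s.

5.87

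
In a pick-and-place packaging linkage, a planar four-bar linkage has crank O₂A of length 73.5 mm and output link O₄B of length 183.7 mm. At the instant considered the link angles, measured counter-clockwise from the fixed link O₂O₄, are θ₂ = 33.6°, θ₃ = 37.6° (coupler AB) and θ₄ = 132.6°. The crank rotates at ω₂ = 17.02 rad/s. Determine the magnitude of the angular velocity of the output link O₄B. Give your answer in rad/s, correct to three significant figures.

0.477

ω₂ = 17.02 rad/s
Differentiating the loop-closure r₂e^{iθ₂}+r₃e^{iθ₃}=r₁+r₄e^{iθ₄} gives r₂ω₂e^{iθ₂}+r₃ω₃e^{iθ₃}=r₄ω₄e^{iθ₄}.
Eliminating the other unknown: ω₄ = r₂ω₂ sin(θ₂−θ₃) / [r₄ sin(θ₄−θ₃)].
Numerator sine = -0.06976; denominator sine = +0.99619.
Result = 0.0735·17.02·(-0.06976) / (0.1837·(+0.99619)) = -0.47685 rad/s; magnitude 0.47685 rad/s.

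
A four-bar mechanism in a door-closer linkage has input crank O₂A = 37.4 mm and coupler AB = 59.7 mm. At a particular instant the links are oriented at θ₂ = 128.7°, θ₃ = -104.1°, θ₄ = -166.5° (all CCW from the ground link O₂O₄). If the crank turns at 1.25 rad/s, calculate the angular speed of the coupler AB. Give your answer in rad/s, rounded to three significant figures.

ω₂ = 1.25 rad/s
Differentiating the loop-closure r₂e^{iθ₂}+r₃e^{iθ₃}=r₁+r₄e^{iθ₄} gives r₂ω₂e^{iθ₂}+r₃ω₃e^{iθ₃}=r₄ω₄e^{iθ₄}.
Eliminating the other unknown: ω₃ = r₂ω₂ sin(θ₄−θ₂) / [r₃ sin(θ₃−θ₄)].
Numerator sine = +0.90483; denominator sine = +0.88620.
Result = 0.0374·1.25·(+0.90483) / (0.0597·(+0.88620)) = +0.79954 rad/s; magnitude 0.79954 rad/s.

0.800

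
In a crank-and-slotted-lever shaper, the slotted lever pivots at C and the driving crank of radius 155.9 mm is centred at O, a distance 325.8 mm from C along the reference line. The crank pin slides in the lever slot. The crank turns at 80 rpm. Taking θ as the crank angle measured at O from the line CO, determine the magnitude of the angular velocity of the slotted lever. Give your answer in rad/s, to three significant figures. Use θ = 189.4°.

ω = 8.378 rad/s (from 80 rpm).
Crank pin A relative to C: A = (d + r cosθ, r sinθ); lever angle φ = atan2(r sinθ, d + r cosθ).
Differentiating tanφ: φ̇ = rω(d cosθ + r)/(d² + r² + 2dr cosθ).
d² + r² + 2dr cosθ = |CA|² = 0.0302301 m²;  d cosθ + r = -0.16553 m.
|ω_lever| = |0.1559·8.378·-0.16553| / 0.0302301 = 7.1514 rad/s.

7.15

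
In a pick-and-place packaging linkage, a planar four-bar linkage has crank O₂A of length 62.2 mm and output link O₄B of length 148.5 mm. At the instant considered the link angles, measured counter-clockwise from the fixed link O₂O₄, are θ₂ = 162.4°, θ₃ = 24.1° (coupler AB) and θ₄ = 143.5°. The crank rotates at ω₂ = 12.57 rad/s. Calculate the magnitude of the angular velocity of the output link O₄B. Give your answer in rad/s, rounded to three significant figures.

4.02

ω₂ = 12.57 rad/s
Differentiating the loop-closure r₂e^{iθ₂}+r₃e^{iθ₃}=r₁+r₄e^{iθ₄} gives r₂ω₂e^{iθ₂}+r₃ω₃e^{iθ₃}=r₄ω₄e^{iθ₄}.
Eliminating the other unknown: ω₄ = r₂ω₂ sin(θ₂−θ₃) / [r₄ sin(θ₄−θ₃)].
Numerator sine = +0.66523; denominator sine = +0.87121.
Result = 0.0622·12.57·(+0.66523) / (0.1485·(+0.87121)) = +4.0202 rad/s; magnitude 4.0202 rad/s.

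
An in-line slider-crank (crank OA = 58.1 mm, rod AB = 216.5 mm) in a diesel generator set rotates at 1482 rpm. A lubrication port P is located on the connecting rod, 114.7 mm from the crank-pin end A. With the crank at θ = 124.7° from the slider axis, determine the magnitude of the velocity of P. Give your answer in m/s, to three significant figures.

ω = 155.2 rad/s.  Crank-pin speed |V_A| = rω = 9.0168 m/s, perpendicular to OA.
Rod angle: sinφ = −(r/L) sinθ ⇒ φ = -12.746°; ω_rod = −rω cosθ/√(L²−r²sin²θ) = +24.308 rad/s.
V_P = V_A + ω_rod × AP, with AP = 0.1147 m along the rod.
Components: V_Px = −rω sinθ − a·ω_rod·sinφ = -6.798 m/s;  V_Py = rω cosθ + a·ω_rod·cosφ = -2.4136 m/s.
|V_P| = √(V_Px² + V_Py²) = 7.2137 m/s.

7.21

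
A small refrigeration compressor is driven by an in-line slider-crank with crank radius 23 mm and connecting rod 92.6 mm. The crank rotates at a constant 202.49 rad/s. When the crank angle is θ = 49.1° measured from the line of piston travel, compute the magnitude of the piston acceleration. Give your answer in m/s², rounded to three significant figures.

587

ω = 202.5 rad/s
x(θ) = r cosθ + √(L² − r² sin²θ); with ω constant, a = ω²·d²x/dθ².
d²x/dθ² = −r cosθ − r²(cos2θ)/√u − r⁴ sin²2θ/(4u^{3/2}),  u = L² − r² sin²θ = 0.00827253 m².
Substituting r = 0.023 m, L = 0.0926 m, θ = 49.1°: d²x/dθ² = -0.014321 m.
a = ω²·d²x/dθ² = (202.5)²·(-0.014321) = -587.18 m/s²;  |a| = 587.18 m/s².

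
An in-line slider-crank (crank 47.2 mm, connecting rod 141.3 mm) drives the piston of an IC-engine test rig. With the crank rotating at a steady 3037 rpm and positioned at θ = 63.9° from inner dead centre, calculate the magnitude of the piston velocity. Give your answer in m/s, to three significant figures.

15.6

ω = 2π·3037/60 = 318 rad/s
For an in-line slider-crank, x = r cosθ + √(L² − r² sin²θ), so v = −rω sinθ·[1 + r cosθ/√(L² − r² sin²θ)].
With r = 0.0472 m, L = 0.1413 m, θ = 63.9°: √(L² − r² sin²θ) = 0.13479 m.
v = −0.0472·318·0.89803·[1 + 0.0472·0.43994/0.13479] = -15.557 m/s.
|v| = 15.557 m/s.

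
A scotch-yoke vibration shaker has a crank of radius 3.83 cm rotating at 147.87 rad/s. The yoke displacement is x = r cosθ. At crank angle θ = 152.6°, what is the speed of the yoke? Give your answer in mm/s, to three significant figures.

2610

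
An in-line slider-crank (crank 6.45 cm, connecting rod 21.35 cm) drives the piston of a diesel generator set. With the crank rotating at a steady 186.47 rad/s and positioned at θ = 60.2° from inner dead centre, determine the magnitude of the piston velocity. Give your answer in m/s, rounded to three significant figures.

12.1

ω = 186.5 rad/s
For an in-line slider-crank, x = r cosθ + √(L² − r² sin²θ), so v = −rω sinθ·[1 + r cosθ/√(L² − r² sin²θ)].
With r = 0.0645 m, L = 0.2135 m, θ = 60.2°: √(L² − r² sin²θ) = 0.20603 m.
v = −0.0645·186.5·0.86777·[1 + 0.0645·0.49697/0.20603] = -12.061 m/s.
|v| = 12.061 m/s.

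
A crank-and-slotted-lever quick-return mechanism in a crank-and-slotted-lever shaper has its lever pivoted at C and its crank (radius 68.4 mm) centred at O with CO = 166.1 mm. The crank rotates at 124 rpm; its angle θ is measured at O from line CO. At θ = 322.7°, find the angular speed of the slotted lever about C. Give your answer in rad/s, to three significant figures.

3.54

ω = 12.99 rad/s (from 124 rpm).
Crank pin A relative to C: A = (d + r cosθ, r sinθ); lever angle φ = atan2(r sinθ, d + r cosθ).
Differentiating tanφ: φ̇ = rω(d cosθ + r)/(d² + r² + 2dr cosθ).
d² + r² + 2dr cosθ = |CA|² = 0.0503429 m²;  d cosθ + r = +0.20053 m.
|ω_lever| = |0.0684·12.99·+0.20053| / 0.0503429 = 3.5379 rad/s.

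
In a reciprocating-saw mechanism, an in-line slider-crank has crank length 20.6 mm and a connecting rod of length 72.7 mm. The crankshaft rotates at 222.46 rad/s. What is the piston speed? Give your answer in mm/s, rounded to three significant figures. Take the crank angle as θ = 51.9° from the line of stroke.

4250

ω = 222.5 rad/s
For an in-line slider-crank, x = r cosθ + √(L² − r² sin²θ), so v = −rω sinθ·[1 + r cosθ/√(L² − r² sin²θ)].
With r = 0.0206 m, L = 0.0727 m, θ = 51.9°: √(L² − r² sin²θ) = 0.07087 m.
v = −0.0206·222.5·0.78694·[1 + 0.0206·0.61704/0.07087] = -4.2531 m/s.
|v| = 4.2531 m/s = 4253.1 mm/s.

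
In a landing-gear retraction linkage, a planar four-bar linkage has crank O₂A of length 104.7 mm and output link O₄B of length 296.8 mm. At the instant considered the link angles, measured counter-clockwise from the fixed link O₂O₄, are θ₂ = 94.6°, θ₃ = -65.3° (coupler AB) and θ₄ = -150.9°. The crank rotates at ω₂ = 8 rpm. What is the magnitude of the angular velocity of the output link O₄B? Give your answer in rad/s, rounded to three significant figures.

0.102

ω₂ = 0.8378 rad/s (from 8 rpm).
Differentiating the loop-closure r₂e^{iθ₂}+r₃e^{iθ₃}=r₁+r₄e^{iθ₄} gives r₂ω₂e^{iθ₂}+r₃ω₃e^{iθ₃}=r₄ω₄e^{iθ₄}.
Eliminating the other unknown: ω₄ = r₂ω₂ sin(θ₂−θ₃) / [r₄ sin(θ₄−θ₃)].
Numerator sine = +0.34366; denominator sine = -0.99705.
Result = 0.1047·0.8378·(+0.34366) / (0.2968·(-0.99705)) = -0.10186 rad/s; magnitude 0.10186 rad/s.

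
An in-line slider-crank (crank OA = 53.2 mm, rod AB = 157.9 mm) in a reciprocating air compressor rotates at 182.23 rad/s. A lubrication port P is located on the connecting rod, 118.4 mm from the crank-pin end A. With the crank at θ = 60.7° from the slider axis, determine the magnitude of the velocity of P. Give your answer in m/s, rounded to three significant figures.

ω = 182.2 rad/s.  Crank-pin speed |V_A| = rω = 9.6946 m/s, perpendicular to OA.
Rod angle: sinφ = −(r/L) sinθ ⇒ φ = -17.087°; ω_rod = −rω cosθ/√(L²−r²sin²θ) = -31.434 rad/s.
V_P = V_A + ω_rod × AP, with AP = 0.1184 m along the rod.
Components: V_Px = −rω sinθ − a·ω_rod·sinφ = -9.5479 m/s;  V_Py = rω cosθ + a·ω_rod·cosφ = +1.1868 m/s.
|V_P| = √(V_Px² + V_Py²) = 9.6214 m/s.

9.62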